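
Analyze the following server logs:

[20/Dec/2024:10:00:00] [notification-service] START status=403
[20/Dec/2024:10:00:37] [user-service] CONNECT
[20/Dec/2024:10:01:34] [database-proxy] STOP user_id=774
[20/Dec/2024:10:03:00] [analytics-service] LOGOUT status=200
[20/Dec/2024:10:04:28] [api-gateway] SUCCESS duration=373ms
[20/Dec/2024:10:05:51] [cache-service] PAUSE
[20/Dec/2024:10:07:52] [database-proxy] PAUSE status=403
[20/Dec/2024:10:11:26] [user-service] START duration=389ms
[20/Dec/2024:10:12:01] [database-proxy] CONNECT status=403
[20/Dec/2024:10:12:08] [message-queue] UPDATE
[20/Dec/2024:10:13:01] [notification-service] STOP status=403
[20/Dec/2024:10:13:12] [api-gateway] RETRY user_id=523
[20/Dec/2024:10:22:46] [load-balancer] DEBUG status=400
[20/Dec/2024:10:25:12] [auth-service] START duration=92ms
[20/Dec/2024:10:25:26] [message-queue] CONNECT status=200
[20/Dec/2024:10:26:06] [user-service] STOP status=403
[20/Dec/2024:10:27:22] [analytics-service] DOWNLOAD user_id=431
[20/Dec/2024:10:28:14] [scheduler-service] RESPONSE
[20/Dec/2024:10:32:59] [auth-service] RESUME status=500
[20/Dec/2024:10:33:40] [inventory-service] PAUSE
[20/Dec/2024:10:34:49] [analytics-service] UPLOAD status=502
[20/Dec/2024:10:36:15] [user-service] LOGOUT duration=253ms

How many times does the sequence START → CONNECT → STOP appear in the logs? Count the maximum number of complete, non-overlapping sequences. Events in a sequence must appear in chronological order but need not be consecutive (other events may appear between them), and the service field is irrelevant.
3

To count sequences:

1. Look for pattern: START → CONNECT → STOP
2. Greedily scan the log in chronological order, matching each sequence element in turn (ignoring service)
3. Each time the full pattern completes, increment the count and restart matching from the next event
4. Complete non-overlapping sequences found: 3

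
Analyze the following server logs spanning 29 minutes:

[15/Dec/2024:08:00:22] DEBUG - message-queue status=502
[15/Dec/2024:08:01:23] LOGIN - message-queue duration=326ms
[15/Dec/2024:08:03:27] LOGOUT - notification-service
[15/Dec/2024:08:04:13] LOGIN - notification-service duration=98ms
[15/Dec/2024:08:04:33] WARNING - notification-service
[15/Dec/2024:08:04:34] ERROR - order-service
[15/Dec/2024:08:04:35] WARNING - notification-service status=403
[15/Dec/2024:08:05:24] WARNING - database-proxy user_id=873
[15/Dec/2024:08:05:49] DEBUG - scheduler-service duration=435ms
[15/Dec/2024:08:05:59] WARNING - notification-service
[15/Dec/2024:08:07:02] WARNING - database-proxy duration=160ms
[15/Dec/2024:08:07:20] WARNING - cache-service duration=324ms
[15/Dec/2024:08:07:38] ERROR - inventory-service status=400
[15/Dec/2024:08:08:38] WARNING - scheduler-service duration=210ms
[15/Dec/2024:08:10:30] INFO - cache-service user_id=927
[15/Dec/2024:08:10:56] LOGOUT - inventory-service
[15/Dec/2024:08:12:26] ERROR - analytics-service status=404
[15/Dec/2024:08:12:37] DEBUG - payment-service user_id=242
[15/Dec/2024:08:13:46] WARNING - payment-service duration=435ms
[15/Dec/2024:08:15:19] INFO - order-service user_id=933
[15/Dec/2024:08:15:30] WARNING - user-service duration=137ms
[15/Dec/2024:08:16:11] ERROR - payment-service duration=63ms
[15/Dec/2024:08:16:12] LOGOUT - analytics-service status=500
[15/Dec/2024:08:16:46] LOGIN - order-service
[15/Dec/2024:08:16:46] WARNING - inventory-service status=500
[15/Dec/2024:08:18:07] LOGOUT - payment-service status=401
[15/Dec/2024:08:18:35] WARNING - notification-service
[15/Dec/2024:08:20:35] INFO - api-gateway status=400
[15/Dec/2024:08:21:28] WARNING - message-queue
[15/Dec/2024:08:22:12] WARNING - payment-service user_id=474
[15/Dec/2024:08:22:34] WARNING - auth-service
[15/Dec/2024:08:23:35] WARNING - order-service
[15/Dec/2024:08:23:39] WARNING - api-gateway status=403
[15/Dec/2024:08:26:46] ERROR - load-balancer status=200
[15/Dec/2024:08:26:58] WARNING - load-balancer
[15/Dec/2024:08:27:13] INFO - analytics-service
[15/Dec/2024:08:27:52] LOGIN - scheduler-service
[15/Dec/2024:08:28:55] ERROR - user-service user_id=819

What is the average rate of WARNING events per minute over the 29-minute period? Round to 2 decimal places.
0.59

To calculate the rate:

1. Count total WARNING events: 17
2. Total time period: 29 minutes
3. Rate = 17 / 29 = 0.59 events per minute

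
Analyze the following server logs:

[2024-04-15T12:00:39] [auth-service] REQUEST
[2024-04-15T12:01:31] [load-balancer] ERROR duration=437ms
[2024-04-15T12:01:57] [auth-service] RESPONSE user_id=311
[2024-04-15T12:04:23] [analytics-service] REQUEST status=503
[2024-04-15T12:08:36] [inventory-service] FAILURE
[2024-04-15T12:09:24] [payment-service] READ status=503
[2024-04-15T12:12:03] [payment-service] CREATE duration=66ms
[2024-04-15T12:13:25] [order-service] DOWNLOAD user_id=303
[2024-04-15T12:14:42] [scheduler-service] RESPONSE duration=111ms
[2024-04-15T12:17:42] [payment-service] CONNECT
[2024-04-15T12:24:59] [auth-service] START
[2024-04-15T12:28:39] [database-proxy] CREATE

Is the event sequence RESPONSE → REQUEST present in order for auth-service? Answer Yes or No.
No

To verify sequence order:

1. Find all events in sequence RESPONSE → REQUEST for auth-service
2. Extract their timestamps
3. Check if timestamps are in ascending order
4. Result: No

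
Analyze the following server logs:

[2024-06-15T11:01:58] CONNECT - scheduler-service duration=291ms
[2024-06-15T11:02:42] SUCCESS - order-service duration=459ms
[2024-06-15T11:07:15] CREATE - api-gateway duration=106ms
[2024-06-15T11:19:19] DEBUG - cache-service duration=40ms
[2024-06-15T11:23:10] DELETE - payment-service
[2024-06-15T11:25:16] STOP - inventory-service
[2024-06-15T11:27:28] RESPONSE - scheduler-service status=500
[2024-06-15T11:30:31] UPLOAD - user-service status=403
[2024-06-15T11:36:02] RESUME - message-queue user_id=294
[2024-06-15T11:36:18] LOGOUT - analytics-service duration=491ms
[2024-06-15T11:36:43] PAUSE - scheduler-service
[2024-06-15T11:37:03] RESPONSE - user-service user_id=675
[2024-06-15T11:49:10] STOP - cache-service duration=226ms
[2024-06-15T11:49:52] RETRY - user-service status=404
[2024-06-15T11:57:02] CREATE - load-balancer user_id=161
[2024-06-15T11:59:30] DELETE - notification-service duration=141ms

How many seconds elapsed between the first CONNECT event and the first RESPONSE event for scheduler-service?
1530

To find the time between events:

1. Locate the first CONNECT event for scheduler-service: 2024-06-15T11:01:58
2. Locate the first RESPONSE event for scheduler-service: 2024-06-15T11:27:28
3. Calculate the difference: 2024-06-15T11:27:28 - 2024-06-15T11:01:58 = 1530 seconds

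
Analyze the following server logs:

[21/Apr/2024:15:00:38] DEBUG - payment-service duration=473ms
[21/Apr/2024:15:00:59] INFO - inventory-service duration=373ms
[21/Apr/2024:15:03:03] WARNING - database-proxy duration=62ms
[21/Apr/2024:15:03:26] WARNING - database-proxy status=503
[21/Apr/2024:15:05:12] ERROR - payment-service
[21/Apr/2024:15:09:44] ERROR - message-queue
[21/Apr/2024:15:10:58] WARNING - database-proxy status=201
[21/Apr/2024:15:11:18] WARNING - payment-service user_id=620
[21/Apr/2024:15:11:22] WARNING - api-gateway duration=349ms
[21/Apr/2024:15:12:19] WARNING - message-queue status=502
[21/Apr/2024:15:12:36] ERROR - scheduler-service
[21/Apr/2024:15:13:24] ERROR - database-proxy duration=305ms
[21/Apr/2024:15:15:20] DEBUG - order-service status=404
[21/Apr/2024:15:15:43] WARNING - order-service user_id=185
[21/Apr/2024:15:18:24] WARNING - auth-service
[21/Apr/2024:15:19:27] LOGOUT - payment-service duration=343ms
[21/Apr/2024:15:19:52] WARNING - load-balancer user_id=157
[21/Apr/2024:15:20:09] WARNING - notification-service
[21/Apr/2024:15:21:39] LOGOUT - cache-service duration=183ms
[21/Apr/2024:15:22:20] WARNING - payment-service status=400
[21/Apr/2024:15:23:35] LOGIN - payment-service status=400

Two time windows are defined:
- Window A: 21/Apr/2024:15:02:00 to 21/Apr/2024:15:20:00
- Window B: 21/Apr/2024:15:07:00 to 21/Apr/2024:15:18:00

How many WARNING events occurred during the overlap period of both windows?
5

To find overlap events:

1. Window A: 21/Apr/2024:15:02:00 to 21/Apr/2024:15:20:00
2. Window B: 21/Apr/2024:15:07:00 to 21/Apr/2024:15:18:00
3. Overlap period: 21/Apr/2024:15:07:00 to 21/Apr/2024:15:18:00
4. Count WARNING events in overlap: 5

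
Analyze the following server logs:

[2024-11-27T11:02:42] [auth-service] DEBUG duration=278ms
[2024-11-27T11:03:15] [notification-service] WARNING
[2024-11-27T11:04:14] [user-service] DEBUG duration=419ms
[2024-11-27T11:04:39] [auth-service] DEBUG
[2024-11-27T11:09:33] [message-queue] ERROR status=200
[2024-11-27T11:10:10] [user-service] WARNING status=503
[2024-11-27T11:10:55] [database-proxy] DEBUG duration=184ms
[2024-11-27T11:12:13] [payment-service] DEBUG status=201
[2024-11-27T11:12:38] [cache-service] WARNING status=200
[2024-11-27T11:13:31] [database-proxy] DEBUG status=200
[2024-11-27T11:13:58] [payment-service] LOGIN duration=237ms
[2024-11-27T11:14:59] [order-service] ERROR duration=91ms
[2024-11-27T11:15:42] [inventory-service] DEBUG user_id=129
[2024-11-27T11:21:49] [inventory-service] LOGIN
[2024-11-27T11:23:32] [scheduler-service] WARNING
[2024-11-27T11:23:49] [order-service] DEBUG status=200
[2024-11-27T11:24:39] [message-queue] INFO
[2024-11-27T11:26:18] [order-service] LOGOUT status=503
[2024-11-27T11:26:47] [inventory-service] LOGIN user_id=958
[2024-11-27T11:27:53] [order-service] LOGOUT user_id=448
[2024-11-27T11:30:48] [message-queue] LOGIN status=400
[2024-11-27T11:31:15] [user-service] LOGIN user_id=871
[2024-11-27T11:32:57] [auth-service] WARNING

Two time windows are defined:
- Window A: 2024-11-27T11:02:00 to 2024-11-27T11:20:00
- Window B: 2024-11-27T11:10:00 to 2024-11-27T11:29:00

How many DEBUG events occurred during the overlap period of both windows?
4

To find overlap events:

1. Window A: 2024-11-27T11:02:00 to 2024-11-27T11:20:00
2. Window B: 2024-11-27T11:10:00 to 2024-11-27T11:29:00
3. Overlap period: 2024-11-27T11:10:00 to 2024-11-27T11:20:00
4. Count DEBUG events in overlap: 4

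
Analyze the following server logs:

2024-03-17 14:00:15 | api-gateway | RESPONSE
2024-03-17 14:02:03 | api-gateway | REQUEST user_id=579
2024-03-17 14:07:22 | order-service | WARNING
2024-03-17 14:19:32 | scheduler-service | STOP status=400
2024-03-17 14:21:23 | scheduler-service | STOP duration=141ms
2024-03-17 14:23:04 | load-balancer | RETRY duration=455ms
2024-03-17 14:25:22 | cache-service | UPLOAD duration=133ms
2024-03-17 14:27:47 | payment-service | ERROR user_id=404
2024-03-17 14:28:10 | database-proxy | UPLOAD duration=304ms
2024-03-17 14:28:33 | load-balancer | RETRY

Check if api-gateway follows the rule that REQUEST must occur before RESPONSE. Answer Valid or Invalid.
Invalid

To validate ordering:

1. Required order: REQUEST → RESPONSE
2. Rule: REQUEST must occur before RESPONSE
3. Check actual order of events for api-gateway
4. Result: Invalid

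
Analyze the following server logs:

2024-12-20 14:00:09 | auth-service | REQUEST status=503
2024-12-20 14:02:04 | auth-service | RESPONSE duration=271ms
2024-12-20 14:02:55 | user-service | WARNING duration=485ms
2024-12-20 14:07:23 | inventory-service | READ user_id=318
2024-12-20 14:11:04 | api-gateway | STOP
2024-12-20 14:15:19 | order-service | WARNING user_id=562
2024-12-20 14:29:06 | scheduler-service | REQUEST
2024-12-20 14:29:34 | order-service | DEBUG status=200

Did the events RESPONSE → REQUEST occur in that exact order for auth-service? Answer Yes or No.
No

To verify sequence order:

1. Find all events in sequence RESPONSE → REQUEST for auth-service
2. Extract their timestamps
3. Check if timestamps are in ascending order
4. Result: No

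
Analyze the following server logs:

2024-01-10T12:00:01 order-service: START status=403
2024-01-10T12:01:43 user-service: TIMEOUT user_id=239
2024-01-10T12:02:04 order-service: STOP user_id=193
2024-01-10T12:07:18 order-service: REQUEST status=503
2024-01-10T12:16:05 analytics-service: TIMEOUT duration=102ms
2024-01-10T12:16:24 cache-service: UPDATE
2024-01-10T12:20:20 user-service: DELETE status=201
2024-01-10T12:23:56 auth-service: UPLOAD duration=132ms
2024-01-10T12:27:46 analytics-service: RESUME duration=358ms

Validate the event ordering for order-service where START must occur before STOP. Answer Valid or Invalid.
Valid

To validate ordering:

1. Required order: START → STOP
2. Rule: START must occur before STOP
3. Check actual order of events for order-service
4. Result: Valid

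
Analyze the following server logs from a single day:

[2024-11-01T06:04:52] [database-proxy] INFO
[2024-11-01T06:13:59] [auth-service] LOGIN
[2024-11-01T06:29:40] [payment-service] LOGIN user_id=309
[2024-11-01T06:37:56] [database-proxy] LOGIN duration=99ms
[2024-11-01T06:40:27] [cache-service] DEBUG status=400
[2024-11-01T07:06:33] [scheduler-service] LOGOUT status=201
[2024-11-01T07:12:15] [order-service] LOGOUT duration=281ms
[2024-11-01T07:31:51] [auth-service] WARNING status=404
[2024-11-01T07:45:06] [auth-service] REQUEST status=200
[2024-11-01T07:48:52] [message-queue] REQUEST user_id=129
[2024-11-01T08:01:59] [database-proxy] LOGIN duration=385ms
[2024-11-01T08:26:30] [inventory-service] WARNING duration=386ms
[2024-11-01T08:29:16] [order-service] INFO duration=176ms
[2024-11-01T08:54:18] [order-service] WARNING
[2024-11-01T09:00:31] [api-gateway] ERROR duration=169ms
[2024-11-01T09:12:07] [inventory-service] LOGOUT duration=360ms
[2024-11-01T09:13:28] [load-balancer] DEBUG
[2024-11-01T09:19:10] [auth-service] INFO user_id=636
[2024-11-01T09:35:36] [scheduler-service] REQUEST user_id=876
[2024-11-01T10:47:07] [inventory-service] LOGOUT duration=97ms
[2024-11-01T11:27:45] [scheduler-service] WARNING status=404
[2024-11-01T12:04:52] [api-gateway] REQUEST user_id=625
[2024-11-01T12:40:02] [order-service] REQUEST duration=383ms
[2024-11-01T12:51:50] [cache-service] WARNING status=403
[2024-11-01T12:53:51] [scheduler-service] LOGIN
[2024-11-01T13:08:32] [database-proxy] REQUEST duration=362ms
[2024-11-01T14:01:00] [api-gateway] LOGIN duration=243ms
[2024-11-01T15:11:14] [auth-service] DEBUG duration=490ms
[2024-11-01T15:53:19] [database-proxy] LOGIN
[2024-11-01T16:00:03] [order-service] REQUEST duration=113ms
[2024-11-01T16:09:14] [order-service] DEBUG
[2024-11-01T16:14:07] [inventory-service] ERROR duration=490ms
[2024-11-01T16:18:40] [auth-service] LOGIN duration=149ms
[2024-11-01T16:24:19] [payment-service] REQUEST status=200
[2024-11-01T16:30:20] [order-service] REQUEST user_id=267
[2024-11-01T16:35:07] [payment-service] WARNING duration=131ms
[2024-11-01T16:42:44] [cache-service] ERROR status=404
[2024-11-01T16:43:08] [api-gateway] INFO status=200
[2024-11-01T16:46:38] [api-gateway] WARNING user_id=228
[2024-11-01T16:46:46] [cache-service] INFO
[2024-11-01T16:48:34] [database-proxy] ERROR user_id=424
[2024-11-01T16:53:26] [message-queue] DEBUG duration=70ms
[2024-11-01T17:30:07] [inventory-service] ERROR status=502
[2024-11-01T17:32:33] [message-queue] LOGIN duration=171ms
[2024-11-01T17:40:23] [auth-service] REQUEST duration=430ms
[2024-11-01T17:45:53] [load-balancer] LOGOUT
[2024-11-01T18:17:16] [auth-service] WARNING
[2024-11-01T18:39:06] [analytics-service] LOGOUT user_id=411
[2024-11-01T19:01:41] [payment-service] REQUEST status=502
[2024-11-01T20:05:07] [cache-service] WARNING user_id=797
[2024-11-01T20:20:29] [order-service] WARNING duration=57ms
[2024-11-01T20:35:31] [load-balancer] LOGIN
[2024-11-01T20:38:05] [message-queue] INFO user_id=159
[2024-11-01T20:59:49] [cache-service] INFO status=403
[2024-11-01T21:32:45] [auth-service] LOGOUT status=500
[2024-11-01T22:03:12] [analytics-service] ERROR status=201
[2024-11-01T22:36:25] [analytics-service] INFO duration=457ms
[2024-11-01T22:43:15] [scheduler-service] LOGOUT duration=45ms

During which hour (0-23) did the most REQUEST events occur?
16

To find the peak hour:

1. Group all REQUEST events by hour
2. Count events in each hour
3. Find hour with maximum count
4. Peak hour: 16 (with 3 events)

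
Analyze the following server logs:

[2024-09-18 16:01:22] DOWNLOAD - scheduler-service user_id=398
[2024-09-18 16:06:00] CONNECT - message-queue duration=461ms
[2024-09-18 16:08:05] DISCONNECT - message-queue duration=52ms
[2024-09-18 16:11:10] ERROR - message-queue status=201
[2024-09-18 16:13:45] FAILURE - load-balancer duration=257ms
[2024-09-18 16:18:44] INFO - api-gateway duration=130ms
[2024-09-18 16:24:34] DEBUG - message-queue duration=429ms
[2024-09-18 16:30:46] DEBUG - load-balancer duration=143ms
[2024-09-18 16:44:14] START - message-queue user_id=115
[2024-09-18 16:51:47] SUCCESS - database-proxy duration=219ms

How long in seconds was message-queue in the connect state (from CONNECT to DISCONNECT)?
125

To calculate state duration:

1. Find CONNECT event for message-queue: 2024-09-18 16:06:00
2. Find DISCONNECT event for message-queue: 2024-09-18 16:08:05
3. Calculate duration: 2024-09-18 16:08:05 - 2024-09-18 16:06:00 = 125 seconds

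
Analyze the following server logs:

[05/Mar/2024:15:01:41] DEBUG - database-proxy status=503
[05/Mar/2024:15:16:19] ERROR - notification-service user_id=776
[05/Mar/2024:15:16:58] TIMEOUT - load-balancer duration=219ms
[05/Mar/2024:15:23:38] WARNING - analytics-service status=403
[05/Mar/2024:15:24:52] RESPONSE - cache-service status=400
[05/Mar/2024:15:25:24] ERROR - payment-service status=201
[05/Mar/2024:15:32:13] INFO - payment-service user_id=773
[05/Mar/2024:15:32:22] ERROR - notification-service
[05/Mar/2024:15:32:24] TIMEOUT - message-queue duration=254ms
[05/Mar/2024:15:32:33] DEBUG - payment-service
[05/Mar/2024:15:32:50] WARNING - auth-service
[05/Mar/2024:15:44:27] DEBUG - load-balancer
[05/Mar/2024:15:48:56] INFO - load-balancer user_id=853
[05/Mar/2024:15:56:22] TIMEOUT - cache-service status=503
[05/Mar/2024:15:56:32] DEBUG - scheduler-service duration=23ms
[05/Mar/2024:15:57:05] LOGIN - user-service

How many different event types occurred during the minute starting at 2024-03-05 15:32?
5

To count unique event types:

1. Filter events in the minute starting at 2024-03-05 15:32
2. Extract event types from matching entries
3. Count unique types: 5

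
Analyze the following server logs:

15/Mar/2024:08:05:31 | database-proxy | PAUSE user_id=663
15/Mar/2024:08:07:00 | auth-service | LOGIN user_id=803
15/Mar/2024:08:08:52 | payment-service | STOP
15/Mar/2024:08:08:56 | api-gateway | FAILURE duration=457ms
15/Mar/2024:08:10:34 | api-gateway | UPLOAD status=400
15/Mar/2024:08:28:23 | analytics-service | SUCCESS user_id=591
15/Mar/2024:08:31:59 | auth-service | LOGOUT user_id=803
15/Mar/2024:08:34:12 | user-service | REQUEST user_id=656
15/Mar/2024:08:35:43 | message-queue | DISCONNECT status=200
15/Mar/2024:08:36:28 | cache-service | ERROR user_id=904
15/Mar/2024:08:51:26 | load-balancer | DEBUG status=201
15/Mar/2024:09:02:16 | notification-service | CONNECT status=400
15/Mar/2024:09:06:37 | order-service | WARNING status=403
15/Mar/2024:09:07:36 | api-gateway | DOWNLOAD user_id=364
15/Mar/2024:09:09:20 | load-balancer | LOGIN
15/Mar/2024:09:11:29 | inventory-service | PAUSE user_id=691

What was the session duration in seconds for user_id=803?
1499

To calculate session duration:

1. Find LOGIN event for user_id=803: 15/Mar/2024:08:07:00
2. Find LOGOUT event for user_id=803: 15/Mar/2024:08:31:59
3. Session duration: 15/Mar/2024:08:31:59 - 15/Mar/2024:08:07:00 = 1499 seconds (24 minutes)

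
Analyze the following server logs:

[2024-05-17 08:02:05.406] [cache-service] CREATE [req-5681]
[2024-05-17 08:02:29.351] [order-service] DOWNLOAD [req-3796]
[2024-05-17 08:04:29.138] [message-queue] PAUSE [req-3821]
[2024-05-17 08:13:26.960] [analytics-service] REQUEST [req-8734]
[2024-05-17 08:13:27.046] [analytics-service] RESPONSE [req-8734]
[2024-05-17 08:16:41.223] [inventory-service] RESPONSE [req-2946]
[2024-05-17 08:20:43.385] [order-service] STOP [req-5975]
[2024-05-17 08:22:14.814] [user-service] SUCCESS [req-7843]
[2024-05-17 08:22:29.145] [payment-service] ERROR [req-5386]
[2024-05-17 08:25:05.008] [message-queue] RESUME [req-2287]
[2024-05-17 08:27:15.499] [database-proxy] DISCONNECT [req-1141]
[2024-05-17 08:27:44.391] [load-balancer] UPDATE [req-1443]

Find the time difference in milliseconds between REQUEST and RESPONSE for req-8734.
86

To calculate latency:

1. Find REQUEST with id req-8734: 2024-05-17 08:13:26.960
2. Find RESPONSE with id req-8734: 2024-05-17 08:13:27.046
3. Latency: 2024-05-17 08:13:27.046 - 2024-05-17 08:13:26.960 = 86ms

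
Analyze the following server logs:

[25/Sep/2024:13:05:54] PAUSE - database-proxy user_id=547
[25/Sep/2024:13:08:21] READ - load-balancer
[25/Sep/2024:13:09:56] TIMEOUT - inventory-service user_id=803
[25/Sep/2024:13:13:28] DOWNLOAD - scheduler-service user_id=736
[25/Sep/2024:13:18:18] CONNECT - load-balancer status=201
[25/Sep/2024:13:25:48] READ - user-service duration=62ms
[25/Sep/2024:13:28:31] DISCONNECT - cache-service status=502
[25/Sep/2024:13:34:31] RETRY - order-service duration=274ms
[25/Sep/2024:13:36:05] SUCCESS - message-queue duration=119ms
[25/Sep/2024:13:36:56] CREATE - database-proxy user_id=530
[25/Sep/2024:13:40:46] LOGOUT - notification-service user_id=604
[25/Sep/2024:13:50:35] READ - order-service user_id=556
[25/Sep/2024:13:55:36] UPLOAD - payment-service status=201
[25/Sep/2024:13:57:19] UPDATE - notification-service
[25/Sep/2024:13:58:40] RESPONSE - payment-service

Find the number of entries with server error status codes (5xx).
1

To find matching entries:

1. Pattern to match: server error status codes (5xx)
2. Scan each log entry for the pattern
3. Count matches: 1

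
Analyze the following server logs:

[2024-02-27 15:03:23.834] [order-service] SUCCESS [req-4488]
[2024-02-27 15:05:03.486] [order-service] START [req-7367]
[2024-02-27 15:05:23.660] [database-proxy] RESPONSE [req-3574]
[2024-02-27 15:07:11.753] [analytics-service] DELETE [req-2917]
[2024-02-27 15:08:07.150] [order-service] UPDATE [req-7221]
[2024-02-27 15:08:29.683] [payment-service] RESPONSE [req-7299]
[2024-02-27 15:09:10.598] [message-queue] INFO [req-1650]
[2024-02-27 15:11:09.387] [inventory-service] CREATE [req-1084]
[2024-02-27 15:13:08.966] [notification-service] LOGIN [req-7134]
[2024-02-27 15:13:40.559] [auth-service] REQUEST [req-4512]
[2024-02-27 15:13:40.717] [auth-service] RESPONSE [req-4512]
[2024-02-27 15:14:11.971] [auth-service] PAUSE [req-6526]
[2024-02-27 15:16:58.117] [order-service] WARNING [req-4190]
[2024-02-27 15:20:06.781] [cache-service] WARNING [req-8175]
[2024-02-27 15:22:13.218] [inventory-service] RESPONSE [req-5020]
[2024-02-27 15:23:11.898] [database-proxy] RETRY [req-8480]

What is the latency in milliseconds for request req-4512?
158

To calculate latency:

1. Find REQUEST with id req-4512: 2024-02-27 15:13:40.559
2. Find RESPONSE with id req-4512: 2024-02-27 15:13:40.717
3. Latency: 2024-02-27 15:13:40.717 - 2024-02-27 15:13:40.559 = 158ms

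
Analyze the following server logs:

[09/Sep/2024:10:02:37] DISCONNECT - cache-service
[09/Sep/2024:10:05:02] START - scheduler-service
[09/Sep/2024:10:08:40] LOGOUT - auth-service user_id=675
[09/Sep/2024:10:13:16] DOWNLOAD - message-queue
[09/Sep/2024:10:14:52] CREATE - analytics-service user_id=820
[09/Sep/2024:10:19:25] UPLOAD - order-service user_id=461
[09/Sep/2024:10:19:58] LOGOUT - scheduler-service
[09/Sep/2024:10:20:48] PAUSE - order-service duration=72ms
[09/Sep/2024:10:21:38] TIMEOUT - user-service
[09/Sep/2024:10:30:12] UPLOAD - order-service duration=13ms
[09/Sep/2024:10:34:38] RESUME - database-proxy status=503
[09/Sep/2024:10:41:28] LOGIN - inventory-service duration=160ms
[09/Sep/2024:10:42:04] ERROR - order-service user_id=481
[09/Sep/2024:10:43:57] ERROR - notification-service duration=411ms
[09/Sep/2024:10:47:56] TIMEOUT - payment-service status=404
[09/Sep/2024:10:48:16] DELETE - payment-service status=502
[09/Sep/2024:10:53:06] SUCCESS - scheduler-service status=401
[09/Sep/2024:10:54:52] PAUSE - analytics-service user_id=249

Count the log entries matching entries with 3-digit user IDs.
5

To find matching entries:

1. Pattern to match: entries with 3-digit user IDs
2. Scan each log entry for the pattern
3. Count matches: 5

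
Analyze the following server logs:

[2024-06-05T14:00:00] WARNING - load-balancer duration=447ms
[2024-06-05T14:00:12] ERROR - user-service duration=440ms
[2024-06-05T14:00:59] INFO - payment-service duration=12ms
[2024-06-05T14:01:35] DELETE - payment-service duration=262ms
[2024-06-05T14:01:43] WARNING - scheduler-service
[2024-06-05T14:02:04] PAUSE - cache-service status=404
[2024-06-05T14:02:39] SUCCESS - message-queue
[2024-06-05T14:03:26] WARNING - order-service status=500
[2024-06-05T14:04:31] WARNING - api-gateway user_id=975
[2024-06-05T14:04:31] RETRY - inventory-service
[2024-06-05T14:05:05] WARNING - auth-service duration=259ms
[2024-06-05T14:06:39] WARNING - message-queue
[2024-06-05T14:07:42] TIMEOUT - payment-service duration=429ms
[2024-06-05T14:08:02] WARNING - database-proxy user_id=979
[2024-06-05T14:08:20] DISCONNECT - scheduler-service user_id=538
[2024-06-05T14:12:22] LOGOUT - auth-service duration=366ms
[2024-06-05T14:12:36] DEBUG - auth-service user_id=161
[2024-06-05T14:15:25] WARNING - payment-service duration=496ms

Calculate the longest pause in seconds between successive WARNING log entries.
443

To find the longest gap:

1. Extract all WARNING events in chronological order
2. Calculate time differences between consecutive events
3. Find the maximum difference
4. Longest gap: 443 seconds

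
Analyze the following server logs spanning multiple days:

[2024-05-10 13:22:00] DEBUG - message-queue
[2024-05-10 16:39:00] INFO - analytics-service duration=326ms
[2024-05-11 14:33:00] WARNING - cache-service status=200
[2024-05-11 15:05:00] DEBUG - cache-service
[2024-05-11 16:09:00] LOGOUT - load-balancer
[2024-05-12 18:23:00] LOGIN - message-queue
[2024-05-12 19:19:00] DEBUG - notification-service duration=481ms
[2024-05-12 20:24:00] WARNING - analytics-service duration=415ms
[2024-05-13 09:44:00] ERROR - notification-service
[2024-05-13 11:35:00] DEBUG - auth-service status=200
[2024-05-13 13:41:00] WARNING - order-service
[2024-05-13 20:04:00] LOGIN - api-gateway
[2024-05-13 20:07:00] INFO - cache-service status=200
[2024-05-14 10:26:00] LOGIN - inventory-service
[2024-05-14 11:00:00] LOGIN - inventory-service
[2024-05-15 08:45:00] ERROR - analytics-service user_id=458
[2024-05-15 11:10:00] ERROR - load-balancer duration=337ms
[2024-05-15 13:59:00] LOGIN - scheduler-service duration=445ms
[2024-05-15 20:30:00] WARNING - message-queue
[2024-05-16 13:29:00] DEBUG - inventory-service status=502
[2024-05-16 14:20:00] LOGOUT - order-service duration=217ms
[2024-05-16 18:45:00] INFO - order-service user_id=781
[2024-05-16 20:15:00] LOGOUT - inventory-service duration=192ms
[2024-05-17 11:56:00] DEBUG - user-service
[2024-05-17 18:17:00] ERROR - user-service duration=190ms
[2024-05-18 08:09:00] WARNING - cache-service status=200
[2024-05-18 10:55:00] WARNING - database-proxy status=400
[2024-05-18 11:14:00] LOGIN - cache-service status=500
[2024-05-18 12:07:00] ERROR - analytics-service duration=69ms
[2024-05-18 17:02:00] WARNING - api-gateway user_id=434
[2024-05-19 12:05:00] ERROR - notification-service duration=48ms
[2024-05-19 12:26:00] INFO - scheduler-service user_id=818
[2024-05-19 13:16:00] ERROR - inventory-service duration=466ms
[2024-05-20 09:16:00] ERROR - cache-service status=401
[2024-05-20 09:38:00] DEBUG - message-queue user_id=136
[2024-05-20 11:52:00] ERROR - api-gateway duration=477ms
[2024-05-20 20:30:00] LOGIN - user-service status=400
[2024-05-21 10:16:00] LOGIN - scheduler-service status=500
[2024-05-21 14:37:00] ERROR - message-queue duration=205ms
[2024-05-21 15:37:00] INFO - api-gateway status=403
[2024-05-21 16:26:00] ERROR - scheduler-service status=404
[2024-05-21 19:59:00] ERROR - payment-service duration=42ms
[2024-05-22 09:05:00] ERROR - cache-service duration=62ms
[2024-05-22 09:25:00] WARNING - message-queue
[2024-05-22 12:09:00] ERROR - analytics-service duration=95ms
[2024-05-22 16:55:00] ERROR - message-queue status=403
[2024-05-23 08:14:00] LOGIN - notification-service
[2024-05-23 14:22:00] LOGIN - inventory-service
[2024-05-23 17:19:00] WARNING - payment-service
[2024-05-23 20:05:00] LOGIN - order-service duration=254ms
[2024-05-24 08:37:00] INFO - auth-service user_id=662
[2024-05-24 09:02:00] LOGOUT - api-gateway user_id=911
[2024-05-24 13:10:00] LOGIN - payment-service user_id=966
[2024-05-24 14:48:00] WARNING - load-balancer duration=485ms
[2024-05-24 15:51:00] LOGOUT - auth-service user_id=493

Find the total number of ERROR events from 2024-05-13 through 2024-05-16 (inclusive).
3

To filter by date range:

1. Date range: 2024-05-13 through 2024-05-16, both dates inclusive
2. Filter for ERROR events whose date falls in this range
3. Count matching events: 3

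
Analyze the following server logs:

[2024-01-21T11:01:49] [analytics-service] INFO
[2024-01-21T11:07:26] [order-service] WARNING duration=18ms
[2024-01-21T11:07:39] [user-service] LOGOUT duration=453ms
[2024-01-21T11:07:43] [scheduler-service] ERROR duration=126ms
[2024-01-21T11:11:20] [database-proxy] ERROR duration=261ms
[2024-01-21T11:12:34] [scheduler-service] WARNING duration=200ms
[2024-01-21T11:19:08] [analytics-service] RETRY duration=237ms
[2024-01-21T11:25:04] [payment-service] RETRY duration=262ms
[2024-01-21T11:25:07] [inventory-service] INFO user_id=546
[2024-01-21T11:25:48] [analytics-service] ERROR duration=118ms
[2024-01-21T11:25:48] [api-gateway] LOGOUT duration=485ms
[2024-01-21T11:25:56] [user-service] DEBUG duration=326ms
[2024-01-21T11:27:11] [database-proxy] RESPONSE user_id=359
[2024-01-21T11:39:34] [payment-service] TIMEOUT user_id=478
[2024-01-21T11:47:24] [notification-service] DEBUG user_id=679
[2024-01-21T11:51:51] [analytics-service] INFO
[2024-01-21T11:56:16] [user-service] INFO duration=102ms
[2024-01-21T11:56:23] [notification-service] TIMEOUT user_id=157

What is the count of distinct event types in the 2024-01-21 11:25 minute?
5

To count unique event types:

1. Filter events in the minute starting at 2024-01-21 11:25
2. Extract event types from matching entries
3. Count unique types: 5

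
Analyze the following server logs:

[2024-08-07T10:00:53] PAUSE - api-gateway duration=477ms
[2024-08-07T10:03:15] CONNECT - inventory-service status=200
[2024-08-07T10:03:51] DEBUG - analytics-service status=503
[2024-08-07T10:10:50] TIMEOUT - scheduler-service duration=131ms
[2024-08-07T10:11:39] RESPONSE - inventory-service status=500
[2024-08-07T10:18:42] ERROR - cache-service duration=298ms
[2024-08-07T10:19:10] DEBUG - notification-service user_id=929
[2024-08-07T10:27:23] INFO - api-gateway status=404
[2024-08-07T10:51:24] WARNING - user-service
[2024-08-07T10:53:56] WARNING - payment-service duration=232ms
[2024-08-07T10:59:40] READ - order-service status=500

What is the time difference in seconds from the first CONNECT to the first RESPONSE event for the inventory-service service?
504

To find the time between events:

1. Locate the first CONNECT event for inventory-service: 2024-08-07T10:03:15
2. Locate the first RESPONSE event for inventory-service: 2024-08-07T10:11:39
3. Calculate the difference: 2024-08-07T10:11:39 - 2024-08-07T10:03:15 = 504 seconds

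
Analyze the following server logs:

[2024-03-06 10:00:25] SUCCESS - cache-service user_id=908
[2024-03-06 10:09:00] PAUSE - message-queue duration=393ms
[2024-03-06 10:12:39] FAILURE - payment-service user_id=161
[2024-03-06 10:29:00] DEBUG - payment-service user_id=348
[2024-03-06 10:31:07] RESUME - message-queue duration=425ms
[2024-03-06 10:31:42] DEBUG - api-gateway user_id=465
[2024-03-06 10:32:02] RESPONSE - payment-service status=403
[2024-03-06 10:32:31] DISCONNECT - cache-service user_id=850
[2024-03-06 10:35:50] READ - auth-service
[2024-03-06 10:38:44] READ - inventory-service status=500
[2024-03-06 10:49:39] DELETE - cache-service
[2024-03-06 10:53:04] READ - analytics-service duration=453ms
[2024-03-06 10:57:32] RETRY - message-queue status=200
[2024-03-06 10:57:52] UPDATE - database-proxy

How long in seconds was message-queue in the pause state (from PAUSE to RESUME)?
1327

To calculate state duration:

1. Find PAUSE event for message-queue: 2024-03-06 10:09:00
2. Find RESUME event for message-queue: 2024-03-06 10:31:07
3. Calculate duration: 2024-03-06 10:31:07 - 2024-03-06 10:09:00 = 1327 seconds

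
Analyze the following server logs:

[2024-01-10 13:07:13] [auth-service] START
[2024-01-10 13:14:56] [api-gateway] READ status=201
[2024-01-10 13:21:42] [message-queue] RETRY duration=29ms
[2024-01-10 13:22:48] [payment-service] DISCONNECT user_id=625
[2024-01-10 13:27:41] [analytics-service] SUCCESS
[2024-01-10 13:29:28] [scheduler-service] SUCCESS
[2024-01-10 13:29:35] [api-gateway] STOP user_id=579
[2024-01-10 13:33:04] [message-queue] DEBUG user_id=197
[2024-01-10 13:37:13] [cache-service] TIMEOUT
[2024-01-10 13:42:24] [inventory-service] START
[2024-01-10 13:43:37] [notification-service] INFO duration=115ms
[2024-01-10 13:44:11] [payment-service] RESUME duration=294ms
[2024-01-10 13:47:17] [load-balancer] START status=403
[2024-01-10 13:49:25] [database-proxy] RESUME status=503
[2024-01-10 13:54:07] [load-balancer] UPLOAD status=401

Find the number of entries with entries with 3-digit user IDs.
3

To find matching entries:

1. Pattern to match: entries with 3-digit user IDs
2. Scan each log entry for the pattern
3. Count matches: 3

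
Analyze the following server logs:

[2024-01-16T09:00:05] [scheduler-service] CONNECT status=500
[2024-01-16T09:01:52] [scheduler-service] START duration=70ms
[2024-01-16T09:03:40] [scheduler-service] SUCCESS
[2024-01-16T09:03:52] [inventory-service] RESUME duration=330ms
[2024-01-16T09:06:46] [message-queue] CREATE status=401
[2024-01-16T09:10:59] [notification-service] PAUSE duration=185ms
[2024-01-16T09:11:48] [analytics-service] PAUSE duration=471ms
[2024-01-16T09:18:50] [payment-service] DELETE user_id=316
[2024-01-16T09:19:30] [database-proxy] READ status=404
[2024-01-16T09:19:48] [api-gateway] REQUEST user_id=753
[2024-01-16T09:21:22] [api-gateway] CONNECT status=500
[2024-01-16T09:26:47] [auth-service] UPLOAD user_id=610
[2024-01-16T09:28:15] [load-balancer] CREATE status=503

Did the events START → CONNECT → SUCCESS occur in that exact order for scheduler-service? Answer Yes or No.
No

To verify sequence order:

1. Find all events in sequence START → CONNECT → SUCCESS for scheduler-service
2. Extract their timestamps
3. Check if timestamps are in ascending order
4. Result: No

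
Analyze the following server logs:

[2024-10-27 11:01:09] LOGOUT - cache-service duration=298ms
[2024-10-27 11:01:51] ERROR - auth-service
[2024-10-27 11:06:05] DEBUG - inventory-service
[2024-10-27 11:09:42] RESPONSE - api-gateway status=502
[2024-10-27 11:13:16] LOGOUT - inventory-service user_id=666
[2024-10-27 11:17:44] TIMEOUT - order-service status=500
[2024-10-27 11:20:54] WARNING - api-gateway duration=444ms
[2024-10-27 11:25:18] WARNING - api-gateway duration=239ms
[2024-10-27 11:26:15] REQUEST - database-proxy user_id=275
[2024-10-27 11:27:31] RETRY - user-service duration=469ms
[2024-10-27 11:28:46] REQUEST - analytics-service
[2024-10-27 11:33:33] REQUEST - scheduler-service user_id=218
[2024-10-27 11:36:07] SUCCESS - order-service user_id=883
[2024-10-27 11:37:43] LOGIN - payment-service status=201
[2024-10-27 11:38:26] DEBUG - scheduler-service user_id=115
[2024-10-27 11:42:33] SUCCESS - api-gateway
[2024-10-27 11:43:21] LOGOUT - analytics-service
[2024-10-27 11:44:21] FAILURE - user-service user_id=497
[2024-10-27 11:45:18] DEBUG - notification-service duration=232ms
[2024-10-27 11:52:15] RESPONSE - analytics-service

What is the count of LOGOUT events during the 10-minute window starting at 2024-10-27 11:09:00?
1

To count events in the time window:

1. Window boundaries: 2024-10-27 11:09:00 to 2024-10-27 11:19:00
2. Filter for LOGOUT events within this window
3. Count matching events: 1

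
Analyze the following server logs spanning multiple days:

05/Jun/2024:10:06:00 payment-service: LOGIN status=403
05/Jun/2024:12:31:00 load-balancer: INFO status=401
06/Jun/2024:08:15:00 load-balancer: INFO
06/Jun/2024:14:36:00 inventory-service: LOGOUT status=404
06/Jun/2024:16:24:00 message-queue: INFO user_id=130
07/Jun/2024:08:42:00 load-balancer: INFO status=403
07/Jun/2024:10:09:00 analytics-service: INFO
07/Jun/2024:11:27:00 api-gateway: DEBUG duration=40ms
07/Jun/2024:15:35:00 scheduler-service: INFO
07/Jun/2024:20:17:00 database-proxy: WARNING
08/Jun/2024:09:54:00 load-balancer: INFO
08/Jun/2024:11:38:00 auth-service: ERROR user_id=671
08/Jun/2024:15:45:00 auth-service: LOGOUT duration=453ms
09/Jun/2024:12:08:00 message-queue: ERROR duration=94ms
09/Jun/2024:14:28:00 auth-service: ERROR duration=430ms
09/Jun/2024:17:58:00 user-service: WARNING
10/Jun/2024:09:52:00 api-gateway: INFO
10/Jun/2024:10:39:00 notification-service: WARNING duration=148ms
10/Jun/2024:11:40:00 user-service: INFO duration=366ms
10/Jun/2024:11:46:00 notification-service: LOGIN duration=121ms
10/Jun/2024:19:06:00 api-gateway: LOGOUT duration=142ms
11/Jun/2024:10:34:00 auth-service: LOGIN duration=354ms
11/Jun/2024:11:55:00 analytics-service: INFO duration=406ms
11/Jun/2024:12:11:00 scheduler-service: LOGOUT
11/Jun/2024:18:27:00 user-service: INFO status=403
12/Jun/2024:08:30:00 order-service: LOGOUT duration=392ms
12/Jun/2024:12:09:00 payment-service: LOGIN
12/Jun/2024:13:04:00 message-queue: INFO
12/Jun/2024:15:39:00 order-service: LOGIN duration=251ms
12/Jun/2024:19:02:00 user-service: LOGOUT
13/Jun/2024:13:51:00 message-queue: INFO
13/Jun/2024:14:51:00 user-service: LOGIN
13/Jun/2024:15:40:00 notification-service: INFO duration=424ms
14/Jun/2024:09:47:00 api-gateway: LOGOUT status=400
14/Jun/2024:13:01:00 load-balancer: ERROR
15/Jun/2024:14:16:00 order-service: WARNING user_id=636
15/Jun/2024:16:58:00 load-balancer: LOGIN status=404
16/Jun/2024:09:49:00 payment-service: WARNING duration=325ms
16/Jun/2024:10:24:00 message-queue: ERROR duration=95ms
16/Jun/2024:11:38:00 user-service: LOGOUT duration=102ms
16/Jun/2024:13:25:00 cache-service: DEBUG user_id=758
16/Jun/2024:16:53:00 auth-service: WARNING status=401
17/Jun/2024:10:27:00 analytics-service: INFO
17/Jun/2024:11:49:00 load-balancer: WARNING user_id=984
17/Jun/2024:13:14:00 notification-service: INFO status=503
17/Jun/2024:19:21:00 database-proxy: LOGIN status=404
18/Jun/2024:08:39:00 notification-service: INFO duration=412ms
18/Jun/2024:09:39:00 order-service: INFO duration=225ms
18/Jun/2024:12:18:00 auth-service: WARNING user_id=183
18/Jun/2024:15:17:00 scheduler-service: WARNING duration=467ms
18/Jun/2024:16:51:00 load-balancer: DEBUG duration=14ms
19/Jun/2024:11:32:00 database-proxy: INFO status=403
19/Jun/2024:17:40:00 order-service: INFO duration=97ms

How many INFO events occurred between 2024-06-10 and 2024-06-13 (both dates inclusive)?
7

To filter by date range:

1. Date range: 2024-06-10 through 2024-06-13, both dates inclusive
2. Filter for INFO events whose date falls in this range
3. Count matching events: 7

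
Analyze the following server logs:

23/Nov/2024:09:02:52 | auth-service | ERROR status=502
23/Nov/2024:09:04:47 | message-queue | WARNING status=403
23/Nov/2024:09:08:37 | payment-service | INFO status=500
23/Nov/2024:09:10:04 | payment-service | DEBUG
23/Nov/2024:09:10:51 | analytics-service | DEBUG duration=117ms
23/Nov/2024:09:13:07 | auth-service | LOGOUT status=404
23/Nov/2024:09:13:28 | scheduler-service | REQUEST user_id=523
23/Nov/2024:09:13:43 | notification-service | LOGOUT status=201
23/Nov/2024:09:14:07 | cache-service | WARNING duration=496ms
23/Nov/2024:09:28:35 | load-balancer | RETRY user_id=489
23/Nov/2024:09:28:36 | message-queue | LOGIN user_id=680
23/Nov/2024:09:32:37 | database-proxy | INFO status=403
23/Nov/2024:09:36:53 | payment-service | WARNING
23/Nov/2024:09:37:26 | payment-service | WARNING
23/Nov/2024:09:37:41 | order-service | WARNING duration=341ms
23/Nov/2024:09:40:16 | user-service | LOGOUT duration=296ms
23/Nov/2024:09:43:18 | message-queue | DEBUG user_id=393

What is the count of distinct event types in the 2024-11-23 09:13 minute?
2

To count unique event types:

1. Filter events in the minute starting at 2024-11-23 09:13
2. Extract event types from matching entries
3. Count unique types: 2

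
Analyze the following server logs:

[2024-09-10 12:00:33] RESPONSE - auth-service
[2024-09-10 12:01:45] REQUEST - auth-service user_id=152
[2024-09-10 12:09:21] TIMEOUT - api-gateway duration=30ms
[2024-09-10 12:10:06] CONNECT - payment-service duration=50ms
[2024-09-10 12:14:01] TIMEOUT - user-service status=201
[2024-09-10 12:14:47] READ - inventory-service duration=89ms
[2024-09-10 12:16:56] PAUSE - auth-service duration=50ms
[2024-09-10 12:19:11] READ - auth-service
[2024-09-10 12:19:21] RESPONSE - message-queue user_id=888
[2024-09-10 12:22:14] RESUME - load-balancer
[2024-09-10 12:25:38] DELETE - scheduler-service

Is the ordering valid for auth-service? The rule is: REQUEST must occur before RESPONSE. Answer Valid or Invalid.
Invalid

To validate ordering:

1. Required order: REQUEST → RESPONSE
2. Rule: REQUEST must occur before RESPONSE
3. Check actual order of events for auth-service
4. Result: Invalid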